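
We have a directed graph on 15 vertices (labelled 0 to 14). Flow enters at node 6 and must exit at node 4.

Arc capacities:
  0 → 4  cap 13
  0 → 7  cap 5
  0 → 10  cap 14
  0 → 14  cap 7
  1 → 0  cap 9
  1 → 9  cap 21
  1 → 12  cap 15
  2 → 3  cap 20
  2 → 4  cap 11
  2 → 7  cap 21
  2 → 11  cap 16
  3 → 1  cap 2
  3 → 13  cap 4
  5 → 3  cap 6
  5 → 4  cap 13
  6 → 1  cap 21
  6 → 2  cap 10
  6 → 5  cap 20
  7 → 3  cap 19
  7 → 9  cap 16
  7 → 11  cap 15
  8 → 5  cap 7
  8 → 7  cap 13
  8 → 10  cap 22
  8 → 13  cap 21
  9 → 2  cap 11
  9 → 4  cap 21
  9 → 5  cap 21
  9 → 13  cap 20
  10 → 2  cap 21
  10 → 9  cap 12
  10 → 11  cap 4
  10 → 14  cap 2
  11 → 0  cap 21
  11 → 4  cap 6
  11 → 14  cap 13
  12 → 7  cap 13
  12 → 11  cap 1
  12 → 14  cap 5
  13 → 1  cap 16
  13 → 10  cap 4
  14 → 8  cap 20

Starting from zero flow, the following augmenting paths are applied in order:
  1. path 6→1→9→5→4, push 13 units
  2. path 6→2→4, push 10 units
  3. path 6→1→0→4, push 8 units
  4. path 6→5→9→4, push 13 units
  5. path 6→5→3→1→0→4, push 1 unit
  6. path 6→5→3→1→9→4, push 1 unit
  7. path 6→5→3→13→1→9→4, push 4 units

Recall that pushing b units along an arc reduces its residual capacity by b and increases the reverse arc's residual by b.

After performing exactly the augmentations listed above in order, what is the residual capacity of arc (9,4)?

after path 1 (6→1→9→5→4, push 13): res(9,4)=21
after path 2 (6→2→4, push 10): res(9,4)=21
after path 3 (6→1→0→4, push 8): res(9,4)=21
after path 4 (6→5→9→4, push 13): res(9,4)=8
after path 5 (6→5→3→1→0→4, push 1): res(9,4)=8
after path 6 (6→5→3→1→9→4, push 1): res(9,4)=7
after path 7 (6→5→3→13→1→9→4, push 4): res(9,4)=3

Residual capacity of (9,4): 3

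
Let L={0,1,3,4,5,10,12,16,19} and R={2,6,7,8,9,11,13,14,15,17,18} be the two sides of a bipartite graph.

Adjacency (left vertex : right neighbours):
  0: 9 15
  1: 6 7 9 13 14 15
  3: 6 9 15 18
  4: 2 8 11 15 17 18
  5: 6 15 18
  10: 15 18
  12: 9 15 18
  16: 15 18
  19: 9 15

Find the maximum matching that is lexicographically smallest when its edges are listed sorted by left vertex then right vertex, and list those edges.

|M| = 6 (so the lex-smallest maximum matching has 6 edges)
process left vertices in ascending order; for each, take the smallest-labelled available neighbour that still permits 6 edges overall, or leave it unmatched if none does
lex-smallest matching: {0-9, 1-7, 3-6, 4-2, 5-15, 10-18}

Lex-smallest maximum matching: {(0,9), (1,7), (3,6), (4,2), (5,15), (10,18)}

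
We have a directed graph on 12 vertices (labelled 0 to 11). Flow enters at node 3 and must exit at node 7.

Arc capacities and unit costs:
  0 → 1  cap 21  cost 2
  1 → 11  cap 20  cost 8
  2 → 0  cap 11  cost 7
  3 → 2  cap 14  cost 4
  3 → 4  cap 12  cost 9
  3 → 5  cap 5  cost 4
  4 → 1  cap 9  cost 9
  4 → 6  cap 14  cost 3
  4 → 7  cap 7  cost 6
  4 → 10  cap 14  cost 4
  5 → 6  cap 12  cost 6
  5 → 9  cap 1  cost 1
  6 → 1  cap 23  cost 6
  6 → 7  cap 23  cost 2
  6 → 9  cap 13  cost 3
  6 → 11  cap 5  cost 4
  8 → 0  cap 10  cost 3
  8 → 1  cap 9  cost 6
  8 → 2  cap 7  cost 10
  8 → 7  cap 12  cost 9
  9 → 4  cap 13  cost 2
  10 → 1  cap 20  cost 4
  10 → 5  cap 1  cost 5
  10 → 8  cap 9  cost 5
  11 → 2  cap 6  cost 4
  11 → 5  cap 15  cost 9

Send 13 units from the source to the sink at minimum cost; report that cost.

shortest-cost path #1: 3→5→6→7 push 5 @ unit cost 12 (adds 60)
shortest-cost path #2: 3→4→6→7 push 8 @ unit cost 14 (adds 112)
total cost = 172

Minimum cost for 13 units: 172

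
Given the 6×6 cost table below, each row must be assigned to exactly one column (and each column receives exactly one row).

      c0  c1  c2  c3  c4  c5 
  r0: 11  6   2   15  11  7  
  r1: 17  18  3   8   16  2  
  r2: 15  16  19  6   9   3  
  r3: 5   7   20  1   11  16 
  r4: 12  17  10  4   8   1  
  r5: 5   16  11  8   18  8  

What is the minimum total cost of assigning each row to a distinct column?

optimal assignment: row0→col1 (cost 6), row1→col2 (cost 3), row2→col4 (cost 9), row3→col3 (cost 1), row4→col5 (cost 1), row5→col0 (cost 5)
total = 6 + 3 + 9 + 1 + 1 + 5 = 25

Minimum assignment cost: 25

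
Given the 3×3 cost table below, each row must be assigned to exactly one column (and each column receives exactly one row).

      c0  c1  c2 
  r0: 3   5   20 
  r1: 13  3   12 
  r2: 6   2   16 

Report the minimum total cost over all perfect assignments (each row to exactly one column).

optimal assignment: row0→col0 (cost 3), row1→col2 (cost 12), row2→col1 (cost 2)
total = 3 + 12 + 2 = 17

Minimum assignment cost: 17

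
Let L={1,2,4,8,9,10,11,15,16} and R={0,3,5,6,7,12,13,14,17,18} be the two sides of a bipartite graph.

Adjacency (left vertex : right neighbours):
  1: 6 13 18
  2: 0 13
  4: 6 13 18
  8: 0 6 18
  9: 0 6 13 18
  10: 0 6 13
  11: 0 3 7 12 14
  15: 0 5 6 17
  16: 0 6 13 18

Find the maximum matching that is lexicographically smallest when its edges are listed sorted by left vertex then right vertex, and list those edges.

|M| = 6 (so the lex-smallest maximum matching has 6 edges)
process left vertices in ascending order; for each, take the smallest-labelled available neighbour that still permits 6 edges overall, or leave it unmatched if none does
lex-smallest matching: {1-6, 2-0, 4-13, 8-18, 11-3, 15-5}

Lex-smallest maximum matching: {(1,6), (2,0), (4,13), (8,18), (11,3), (15,5)}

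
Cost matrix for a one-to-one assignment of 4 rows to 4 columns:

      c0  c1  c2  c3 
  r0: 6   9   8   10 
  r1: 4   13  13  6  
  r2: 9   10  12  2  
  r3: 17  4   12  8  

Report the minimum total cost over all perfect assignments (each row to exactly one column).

optimal assignment: row0→col2 (cost 8), row1→col0 (cost 4), row2→col3 (cost 2), row3→col1 (cost 4)
total = 8 + 4 + 2 + 4 = 18

Minimum assignment cost: 18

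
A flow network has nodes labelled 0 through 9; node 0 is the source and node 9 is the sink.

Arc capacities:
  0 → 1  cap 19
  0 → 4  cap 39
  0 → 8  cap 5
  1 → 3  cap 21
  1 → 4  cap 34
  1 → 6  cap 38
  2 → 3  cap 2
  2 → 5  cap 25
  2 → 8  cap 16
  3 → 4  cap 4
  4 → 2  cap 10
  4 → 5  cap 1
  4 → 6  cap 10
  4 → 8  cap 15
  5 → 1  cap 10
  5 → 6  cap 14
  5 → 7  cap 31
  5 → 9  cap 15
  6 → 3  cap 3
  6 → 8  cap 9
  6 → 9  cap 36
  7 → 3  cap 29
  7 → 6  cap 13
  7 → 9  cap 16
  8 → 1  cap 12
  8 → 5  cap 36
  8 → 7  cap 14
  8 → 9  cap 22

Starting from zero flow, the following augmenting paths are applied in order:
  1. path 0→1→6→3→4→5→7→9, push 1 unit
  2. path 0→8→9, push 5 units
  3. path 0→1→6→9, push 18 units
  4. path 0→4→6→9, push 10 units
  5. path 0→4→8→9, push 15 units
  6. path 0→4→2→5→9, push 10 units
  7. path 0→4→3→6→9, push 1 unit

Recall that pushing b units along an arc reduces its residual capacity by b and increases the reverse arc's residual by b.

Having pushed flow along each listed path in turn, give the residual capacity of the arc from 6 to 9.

after path 1 (0→1→6→3→4→5→7→9, push 1): res(6,9)=36
after path 2 (0→8→9, push 5): res(6,9)=36
after path 3 (0→1→6→9, push 18): res(6,9)=18
after path 4 (0→4→6→9, push 10): res(6,9)=8
after path 5 (0→4→8→9, push 15): res(6,9)=8
after path 6 (0→4→2→5→9, push 10): res(6,9)=8
after path 7 (0→4→3→6→9, push 1): res(6,9)=7

Residual capacity of (6,9): 7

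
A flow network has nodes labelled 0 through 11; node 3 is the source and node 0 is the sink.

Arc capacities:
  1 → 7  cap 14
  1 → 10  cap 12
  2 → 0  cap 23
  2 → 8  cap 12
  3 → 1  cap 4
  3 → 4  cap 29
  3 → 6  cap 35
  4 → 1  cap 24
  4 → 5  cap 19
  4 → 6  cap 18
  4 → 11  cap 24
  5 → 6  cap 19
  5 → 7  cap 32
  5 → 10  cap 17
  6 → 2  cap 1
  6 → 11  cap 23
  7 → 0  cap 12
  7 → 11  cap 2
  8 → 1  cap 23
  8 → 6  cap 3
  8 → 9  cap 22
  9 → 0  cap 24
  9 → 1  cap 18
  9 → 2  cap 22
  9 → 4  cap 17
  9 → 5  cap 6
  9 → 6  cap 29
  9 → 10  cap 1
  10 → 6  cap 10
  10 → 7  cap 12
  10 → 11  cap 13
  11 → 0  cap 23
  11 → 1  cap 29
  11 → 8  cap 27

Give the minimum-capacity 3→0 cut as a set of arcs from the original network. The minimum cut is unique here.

augment #1: 3→1→7→0 push 4
augment #2: 3→4→11→0 push 23
augment #3: 3→6→2→0 push 1
augment #4: 3→4→1→7→0 push 6
augment #5: 3→6→11→1→7→0 push 2
augment #6: 3→6→11→8→9→0 push 21
max flow = 57; residual-reachable set from 3 gives S-side
cut edges (S→T): {(3,1), (3,4), (6,2), (6,11)} total cap 57

Min-cut arcs: {(3,1), (3,4), (6,2), (6,11)} (total capacity 57)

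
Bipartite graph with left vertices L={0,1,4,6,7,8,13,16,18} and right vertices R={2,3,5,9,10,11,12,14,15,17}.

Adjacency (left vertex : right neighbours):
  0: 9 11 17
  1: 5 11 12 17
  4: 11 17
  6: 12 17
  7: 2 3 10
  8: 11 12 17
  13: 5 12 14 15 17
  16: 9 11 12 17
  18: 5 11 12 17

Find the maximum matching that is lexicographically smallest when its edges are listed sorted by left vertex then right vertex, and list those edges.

|M| = 7 (so the lex-smallest maximum matching has 7 edges)
process left vertices in ascending order; for each, take the smallest-labelled available neighbour that still permits 7 edges overall, or leave it unmatched if none does
lex-smallest matching: {0-9, 1-5, 4-11, 6-12, 7-2, 8-17, 13-14}

Lex-smallest maximum matching: {(0,9), (1,5), (4,11), (6,12), (7,2), (8,17), (13,14)}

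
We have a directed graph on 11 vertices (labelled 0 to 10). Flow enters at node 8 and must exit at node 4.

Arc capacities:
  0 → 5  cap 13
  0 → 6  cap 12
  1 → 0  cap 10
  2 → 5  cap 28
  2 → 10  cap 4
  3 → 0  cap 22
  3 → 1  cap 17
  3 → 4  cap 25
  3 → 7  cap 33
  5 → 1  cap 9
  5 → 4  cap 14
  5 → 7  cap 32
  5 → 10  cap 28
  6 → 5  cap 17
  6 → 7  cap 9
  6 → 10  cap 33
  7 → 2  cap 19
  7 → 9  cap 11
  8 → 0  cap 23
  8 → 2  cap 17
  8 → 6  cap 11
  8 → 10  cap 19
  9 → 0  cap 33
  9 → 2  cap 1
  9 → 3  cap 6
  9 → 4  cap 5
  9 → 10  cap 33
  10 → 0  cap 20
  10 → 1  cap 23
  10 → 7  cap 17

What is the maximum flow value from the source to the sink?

Maximum flow value: 25

augment #1: 8→0→5→4 bottleneck 13, total now 13
augment #2: 8→2→5→4 bottleneck 1, total now 14
augment #3: 8→6→7→9→4 bottleneck 5, total now 19
augment #4: 8→6→7→9→3→4 bottleneck 4, total now 23
augment #5: 8→10→7→9→3→4 bottleneck 2, total now 25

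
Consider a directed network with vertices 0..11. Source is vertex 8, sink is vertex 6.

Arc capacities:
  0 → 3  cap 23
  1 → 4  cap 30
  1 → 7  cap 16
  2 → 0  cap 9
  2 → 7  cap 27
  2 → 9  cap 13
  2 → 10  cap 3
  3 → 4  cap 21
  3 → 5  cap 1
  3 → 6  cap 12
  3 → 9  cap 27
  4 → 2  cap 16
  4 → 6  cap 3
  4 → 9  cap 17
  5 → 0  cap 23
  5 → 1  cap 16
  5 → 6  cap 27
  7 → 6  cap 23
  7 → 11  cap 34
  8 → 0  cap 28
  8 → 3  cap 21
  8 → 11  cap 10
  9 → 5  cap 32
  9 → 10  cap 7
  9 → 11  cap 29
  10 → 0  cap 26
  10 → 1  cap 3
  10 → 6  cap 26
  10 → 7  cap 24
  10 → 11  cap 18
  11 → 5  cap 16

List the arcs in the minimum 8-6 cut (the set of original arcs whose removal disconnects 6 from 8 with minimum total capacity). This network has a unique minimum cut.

Min-cut arcs: {(0,3), (8,3), (8,11)} (total capacity 54)

augment #1: 8→3→6 push 12
augment #2: 8→3→4→6 push 3
augment #3: 8→3→5→6 push 1
augment #4: 8→11→5→6 push 10
augment #5: 8→3→9→5→6 push 5
augment #6: 8→0→3→9→5→6 push 11
augment #7: 8→0→3→9→10→6 push 7
augment #8: 8→0→3→4→2→7→6 push 5
max flow = 54; residual-reachable set from 8 gives S-side
cut edges (S→T): {(0,3), (8,3), (8,11)} total cap 54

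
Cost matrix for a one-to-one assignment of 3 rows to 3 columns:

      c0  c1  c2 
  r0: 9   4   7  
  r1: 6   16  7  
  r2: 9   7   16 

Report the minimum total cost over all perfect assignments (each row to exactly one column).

one of 2 optimal assignments: row0→col1 (cost 4), row1→col2 (cost 7), row2→col0 (cost 9)
total = 4 + 7 + 9 = 20

Minimum assignment cost: 20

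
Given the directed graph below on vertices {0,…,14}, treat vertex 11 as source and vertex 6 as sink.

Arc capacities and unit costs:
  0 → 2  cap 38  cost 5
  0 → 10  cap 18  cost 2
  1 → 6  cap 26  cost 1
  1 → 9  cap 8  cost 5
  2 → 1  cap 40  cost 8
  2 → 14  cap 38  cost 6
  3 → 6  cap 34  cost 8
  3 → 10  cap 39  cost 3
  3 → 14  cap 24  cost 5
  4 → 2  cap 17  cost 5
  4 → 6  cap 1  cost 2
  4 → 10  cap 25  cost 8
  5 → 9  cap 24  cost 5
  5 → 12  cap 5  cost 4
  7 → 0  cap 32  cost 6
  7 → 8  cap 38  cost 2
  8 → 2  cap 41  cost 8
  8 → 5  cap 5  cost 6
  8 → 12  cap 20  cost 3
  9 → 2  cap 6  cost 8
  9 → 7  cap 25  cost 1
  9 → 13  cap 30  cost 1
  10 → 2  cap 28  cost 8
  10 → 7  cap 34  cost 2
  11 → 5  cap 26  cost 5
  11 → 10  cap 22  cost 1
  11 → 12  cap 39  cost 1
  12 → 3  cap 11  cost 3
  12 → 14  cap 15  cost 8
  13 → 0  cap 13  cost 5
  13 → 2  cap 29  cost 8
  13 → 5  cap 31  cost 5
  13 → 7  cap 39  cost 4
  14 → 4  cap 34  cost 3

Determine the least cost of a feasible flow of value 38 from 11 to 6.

Minimum cost for 38 units: 646

shortest-cost path #1: 11→12→3→6 push 11 @ unit cost 12 (adds 132)
shortest-cost path #2: 11→12→14→4→6 push 1 @ unit cost 14 (adds 14)
shortest-cost path #3: 11→10→2→1→6 push 22 @ unit cost 18 (adds 396)
shortest-cost path #4: 11→12→14→4→2→1→6 push 4 @ unit cost 26 (adds 104)
total cost = 646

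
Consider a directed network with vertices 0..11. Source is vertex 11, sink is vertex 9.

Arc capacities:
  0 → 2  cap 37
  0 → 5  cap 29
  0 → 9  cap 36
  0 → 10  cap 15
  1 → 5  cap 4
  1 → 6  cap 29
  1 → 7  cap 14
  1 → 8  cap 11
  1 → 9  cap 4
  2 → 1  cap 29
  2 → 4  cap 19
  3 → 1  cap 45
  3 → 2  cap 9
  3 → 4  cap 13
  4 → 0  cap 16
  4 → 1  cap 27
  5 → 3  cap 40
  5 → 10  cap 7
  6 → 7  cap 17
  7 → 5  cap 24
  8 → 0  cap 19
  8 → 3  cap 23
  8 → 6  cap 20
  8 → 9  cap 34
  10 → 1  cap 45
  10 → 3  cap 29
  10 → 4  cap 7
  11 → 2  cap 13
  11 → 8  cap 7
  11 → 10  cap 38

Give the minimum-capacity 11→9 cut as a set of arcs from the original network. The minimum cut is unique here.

augment #1: 11→8→9 push 7
augment #2: 11→2→1→9 push 4
augment #3: 11→2→1→8→9 push 9
augment #4: 11→10→1→8→9 push 2
augment #5: 11→10→4→0→9 push 7
augment #6: 11→10→3→4→0→9 push 9
max flow = 38; residual-reachable set from 11 gives S-side
cut edges (S→T): {(1,8), (1,9), (4,0), (11,8)} total cap 38

Min-cut arcs: {(1,8), (1,9), (4,0), (11,8)} (total capacity 38)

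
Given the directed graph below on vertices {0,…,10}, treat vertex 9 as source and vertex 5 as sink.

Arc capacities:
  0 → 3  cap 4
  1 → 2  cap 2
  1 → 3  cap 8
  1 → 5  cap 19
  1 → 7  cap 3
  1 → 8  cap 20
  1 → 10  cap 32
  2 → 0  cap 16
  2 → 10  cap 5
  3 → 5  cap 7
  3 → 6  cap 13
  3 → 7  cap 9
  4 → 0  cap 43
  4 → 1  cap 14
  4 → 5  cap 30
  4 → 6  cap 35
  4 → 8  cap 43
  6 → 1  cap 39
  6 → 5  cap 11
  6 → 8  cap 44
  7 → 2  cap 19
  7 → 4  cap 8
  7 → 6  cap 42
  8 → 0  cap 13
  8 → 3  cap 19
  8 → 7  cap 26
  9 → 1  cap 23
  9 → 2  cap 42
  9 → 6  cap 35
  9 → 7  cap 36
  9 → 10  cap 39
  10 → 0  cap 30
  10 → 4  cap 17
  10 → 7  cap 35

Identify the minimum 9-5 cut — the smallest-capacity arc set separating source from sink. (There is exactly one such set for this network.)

Min-cut arcs: {(1,5), (3,5), (6,5), (7,4), (10,4)} (total capacity 62)

augment #1: 9→1→5 push 19
augment #2: 9→6→5 push 11
augment #3: 9→1→3→5 push 4
augment #4: 9→7→4→5 push 8
augment #5: 9→10→4→5 push 17
augment #6: 9→2→0→3→5 push 3
max flow = 62; residual-reachable set from 9 gives S-side
cut edges (S→T): {(1,5), (3,5), (6,5), (7,4), (10,4)} total cap 62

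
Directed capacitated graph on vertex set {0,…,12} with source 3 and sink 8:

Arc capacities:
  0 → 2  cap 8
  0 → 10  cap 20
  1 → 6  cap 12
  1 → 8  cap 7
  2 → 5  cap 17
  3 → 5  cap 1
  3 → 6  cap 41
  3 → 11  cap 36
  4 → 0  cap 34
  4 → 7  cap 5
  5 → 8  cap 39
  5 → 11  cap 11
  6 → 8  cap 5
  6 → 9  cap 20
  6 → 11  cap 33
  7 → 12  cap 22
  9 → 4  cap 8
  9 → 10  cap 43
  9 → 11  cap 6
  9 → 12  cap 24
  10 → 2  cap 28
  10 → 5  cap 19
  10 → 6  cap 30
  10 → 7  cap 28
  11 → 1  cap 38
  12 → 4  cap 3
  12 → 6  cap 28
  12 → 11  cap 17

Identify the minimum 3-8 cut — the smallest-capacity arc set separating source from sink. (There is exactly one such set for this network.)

Min-cut arcs: {(1,8), (3,5), (6,8), (6,9)} (total capacity 33)

augment #1: 3→5→8 push 1
augment #2: 3→6→8 push 5
augment #3: 3→11→1→8 push 7
augment #4: 3→6→9→10→5→8 push 19
augment #5: 3→6→9→10→2→5→8 push 1
max flow = 33; residual-reachable set from 3 gives S-side
cut edges (S→T): {(1,8), (3,5), (6,8), (6,9)} total cap 33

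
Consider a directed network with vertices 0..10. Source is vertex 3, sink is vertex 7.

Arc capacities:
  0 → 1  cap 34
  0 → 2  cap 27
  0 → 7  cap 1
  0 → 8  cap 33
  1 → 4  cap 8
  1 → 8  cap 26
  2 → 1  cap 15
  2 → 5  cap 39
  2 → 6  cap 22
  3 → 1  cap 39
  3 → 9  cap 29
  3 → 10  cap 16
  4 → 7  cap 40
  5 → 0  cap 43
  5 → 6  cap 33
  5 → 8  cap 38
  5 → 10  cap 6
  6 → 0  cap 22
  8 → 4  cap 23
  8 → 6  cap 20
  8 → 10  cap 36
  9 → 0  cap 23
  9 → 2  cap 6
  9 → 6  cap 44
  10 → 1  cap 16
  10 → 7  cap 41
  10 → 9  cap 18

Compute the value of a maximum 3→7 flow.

Maximum flow value: 73

augment #1: 3→10→7 bottleneck 16, total now 16
augment #2: 3→1→4→7 bottleneck 8, total now 24
augment #3: 3→9→0→7 bottleneck 1, total now 25
augment #4: 3→1→8→4→7 bottleneck 23, total now 48
augment #5: 3→1→8→10→7 bottleneck 3, total now 51
augment #6: 3→9→0→8→10→7 bottleneck 22, total now 73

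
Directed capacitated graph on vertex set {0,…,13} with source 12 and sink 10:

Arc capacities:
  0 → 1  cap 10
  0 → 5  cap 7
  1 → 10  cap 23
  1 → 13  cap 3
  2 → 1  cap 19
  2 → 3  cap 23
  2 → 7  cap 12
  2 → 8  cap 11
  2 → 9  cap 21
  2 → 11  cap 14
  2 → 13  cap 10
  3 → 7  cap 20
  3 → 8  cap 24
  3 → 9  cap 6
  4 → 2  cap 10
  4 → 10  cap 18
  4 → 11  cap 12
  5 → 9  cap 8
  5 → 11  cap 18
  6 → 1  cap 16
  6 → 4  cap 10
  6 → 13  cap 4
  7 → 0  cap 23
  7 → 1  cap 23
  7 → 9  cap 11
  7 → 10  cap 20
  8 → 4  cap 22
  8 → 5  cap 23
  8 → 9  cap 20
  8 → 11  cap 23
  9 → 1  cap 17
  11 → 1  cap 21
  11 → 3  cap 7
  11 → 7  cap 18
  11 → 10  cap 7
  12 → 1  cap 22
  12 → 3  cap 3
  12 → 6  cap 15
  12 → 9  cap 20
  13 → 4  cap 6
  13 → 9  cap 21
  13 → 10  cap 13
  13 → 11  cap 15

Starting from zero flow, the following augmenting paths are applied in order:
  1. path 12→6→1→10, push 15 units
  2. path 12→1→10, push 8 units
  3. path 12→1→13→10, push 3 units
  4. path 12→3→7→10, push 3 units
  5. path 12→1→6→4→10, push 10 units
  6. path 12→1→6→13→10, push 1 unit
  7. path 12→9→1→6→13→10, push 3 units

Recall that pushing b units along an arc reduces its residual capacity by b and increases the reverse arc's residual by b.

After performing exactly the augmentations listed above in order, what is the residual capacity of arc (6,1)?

Residual capacity of (6,1): 15

after path 1 (12→6→1→10, push 15): res(6,1)=1
after path 2 (12→1→10, push 8): res(6,1)=1
after path 3 (12→1→13→10, push 3): res(6,1)=1
after path 4 (12→3→7→10, push 3): res(6,1)=1
after path 5 (12→1→6→4→10, push 10): res(6,1)=11
after path 6 (12→1→6→13→10, push 1): res(6,1)=12
after path 7 (12→9→1→6→13→10, push 3): res(6,1)=15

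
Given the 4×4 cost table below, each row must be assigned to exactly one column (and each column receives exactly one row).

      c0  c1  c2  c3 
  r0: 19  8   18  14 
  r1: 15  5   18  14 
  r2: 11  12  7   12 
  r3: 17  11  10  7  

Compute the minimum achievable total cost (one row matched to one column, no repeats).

Minimum assignment cost: 37

optimal assignment: row0→col1 (cost 8), row1→col0 (cost 15), row2→col2 (cost 7), row3→col3 (cost 7)
total = 8 + 15 + 7 + 7 = 37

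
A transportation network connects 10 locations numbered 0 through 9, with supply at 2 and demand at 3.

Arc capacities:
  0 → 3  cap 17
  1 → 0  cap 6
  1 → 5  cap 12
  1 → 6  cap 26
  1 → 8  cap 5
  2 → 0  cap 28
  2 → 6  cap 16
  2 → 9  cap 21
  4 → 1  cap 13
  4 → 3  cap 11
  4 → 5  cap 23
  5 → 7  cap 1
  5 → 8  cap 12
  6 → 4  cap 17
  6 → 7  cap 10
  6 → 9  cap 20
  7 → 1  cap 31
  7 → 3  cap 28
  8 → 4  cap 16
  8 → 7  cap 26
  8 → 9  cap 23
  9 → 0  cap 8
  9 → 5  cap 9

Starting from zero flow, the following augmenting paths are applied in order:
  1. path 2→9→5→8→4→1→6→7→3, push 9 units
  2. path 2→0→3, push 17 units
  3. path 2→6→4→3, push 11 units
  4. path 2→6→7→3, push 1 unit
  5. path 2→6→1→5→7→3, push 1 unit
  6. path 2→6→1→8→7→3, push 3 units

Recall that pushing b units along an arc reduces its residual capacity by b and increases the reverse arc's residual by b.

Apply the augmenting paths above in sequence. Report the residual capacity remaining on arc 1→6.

after path 1 (2→9→5→8→4→1→6→7→3, push 9): res(1,6)=17
after path 2 (2→0→3, push 17): res(1,6)=17
after path 3 (2→6→4→3, push 11): res(1,6)=17
after path 4 (2→6→7→3, push 1): res(1,6)=17
after path 5 (2→6→1→5→7→3, push 1): res(1,6)=18
after path 6 (2→6→1→8→7→3, push 3): res(1,6)=21

Residual capacity of (1,6): 21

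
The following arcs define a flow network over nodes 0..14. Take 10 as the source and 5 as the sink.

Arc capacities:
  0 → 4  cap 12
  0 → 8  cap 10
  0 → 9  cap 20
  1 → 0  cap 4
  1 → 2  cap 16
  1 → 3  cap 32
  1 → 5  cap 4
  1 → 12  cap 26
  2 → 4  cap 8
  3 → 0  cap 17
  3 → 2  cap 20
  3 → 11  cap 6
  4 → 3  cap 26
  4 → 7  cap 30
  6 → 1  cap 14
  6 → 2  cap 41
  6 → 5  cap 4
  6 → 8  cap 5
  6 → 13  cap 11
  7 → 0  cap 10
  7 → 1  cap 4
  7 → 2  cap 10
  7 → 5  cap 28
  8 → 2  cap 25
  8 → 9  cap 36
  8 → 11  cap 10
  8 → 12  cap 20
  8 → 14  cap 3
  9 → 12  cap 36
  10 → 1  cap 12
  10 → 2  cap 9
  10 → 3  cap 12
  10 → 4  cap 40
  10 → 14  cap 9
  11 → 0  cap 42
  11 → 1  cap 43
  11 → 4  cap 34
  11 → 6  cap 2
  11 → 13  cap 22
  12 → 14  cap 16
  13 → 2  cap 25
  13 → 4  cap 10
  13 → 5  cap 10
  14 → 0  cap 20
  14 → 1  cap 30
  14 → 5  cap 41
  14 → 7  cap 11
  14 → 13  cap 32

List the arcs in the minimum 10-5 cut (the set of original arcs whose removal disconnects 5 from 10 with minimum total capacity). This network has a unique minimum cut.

Min-cut arcs: {(1,5), (7,5), (8,14), (10,14), (11,6), (12,14), (13,5)} (total capacity 72)

augment #1: 10→1→5 push 4
augment #2: 10→14→5 push 9
augment #3: 10→4→7→5 push 28
augment #4: 10→1→12→14→5 push 8
augment #5: 10→3→11→6→5 push 2
augment #6: 10→3→11→13→5 push 4
augment #7: 10→3→0→8→14→5 push 3
augment #8: 10→3→0→8→11→13→5 push 3
augment #9: 10→4→7→1→12→14→5 push 2
augment #10: 10→4→3→0→8→11→13→5 push 3
augment #11: 10→4→3→0→8→12→14→5 push 1
augment #12: 10→4→3→0→9→12→14→5 push 5
max flow = 72; residual-reachable set from 10 gives S-side
cut edges (S→T): {(1,5), (7,5), (8,14), (10,14), (11,6), (12,14), (13,5)} total cap 72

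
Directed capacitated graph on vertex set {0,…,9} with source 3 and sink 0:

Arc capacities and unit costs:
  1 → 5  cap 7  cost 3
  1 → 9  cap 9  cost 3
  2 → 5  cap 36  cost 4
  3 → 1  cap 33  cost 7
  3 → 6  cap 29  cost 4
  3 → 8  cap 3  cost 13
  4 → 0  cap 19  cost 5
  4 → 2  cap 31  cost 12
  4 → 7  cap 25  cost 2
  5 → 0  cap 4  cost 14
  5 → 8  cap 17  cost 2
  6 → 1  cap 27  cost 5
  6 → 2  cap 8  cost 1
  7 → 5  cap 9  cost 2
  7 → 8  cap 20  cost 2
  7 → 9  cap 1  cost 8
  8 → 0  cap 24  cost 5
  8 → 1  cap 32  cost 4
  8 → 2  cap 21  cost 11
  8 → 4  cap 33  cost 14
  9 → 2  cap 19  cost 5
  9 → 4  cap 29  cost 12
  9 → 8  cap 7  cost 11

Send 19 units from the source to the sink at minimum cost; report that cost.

shortest-cost path #1: 3→6→2→5→8→0 push 8 @ unit cost 16 (adds 128)
shortest-cost path #2: 3→1→5→8→0 push 7 @ unit cost 17 (adds 119)
shortest-cost path #3: 3→8→0 push 3 @ unit cost 18 (adds 54)
shortest-cost path #4: 3→1→9→8→0 push 1 @ unit cost 26 (adds 26)
total cost = 327

Minimum cost for 19 units: 327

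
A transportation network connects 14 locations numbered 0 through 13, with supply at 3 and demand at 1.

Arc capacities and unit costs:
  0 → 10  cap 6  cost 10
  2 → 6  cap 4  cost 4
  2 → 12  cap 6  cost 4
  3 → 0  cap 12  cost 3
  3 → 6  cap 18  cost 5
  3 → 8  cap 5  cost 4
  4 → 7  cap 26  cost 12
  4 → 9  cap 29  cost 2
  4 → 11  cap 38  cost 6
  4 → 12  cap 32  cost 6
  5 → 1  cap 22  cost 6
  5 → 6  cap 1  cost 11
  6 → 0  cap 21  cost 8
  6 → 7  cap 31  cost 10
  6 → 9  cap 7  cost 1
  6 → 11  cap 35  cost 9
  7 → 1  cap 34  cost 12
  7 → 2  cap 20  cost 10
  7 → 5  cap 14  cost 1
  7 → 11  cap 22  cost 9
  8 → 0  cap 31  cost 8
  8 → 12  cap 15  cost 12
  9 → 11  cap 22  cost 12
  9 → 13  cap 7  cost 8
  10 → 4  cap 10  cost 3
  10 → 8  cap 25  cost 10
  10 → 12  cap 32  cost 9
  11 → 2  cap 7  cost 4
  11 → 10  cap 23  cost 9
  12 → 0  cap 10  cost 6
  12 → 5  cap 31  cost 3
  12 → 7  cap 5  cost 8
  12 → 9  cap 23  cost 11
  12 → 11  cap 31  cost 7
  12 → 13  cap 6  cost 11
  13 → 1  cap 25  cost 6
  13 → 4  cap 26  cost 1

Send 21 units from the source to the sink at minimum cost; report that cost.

shortest-cost path #1: 3→6→9→13→1 push 7 @ unit cost 20 (adds 140)
shortest-cost path #2: 3→6→7→5→1 push 11 @ unit cost 22 (adds 242)
shortest-cost path #3: 3→8→12→5→1 push 3 @ unit cost 25 (adds 75)
total cost = 457

Minimum cost for 21 units: 457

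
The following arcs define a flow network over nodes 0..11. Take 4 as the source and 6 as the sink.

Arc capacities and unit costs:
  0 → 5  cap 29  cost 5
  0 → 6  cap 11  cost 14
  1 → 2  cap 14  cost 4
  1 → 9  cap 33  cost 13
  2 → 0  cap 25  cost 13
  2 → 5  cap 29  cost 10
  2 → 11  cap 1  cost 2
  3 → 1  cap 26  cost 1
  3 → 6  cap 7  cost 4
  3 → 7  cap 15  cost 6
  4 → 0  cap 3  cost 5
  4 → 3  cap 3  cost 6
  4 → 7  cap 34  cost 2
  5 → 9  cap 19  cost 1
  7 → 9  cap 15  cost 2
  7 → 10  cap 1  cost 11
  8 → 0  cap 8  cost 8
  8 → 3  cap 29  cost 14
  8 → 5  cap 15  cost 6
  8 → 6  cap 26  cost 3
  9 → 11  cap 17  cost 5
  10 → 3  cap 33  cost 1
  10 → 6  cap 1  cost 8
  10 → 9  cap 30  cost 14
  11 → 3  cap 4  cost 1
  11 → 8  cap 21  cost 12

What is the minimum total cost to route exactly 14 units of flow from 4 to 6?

Minimum cost for 14 units: 236

shortest-cost path #1: 4→3→6 push 3 @ unit cost 10 (adds 30)
shortest-cost path #2: 4→7→9→11→3→6 push 4 @ unit cost 14 (adds 56)
shortest-cost path #3: 4→0→6 push 3 @ unit cost 19 (adds 57)
shortest-cost path #4: 4→7→10→6 push 1 @ unit cost 21 (adds 21)
shortest-cost path #5: 4→7→9→11→8→6 push 3 @ unit cost 24 (adds 72)
total cost = 236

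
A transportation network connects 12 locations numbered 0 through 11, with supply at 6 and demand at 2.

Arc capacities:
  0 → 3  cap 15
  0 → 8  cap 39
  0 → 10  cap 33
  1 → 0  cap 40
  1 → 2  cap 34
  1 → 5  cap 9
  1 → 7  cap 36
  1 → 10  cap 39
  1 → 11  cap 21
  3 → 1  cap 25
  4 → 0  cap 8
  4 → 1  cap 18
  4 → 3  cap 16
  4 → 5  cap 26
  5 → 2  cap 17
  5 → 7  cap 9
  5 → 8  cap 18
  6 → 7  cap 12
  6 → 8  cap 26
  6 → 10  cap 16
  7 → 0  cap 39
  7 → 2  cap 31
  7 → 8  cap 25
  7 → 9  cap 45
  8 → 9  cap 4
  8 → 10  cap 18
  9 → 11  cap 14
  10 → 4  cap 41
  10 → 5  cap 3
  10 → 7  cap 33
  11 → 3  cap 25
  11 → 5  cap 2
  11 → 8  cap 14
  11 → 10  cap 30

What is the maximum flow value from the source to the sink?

augment #1: 6→7→2 bottleneck 12, total now 12
augment #2: 6→10→5→2 bottleneck 3, total now 15
augment #3: 6→10→7→2 bottleneck 13, total now 28
augment #4: 6→8→10→7→2 bottleneck 6, total now 34
augment #5: 6→8→9→11→5→2 bottleneck 2, total now 36
augment #6: 6→8→10→4→1→2 bottleneck 12, total now 48
augment #7: 6→8→9→11→3→1→2 bottleneck 2, total now 50

Maximum flow value: 50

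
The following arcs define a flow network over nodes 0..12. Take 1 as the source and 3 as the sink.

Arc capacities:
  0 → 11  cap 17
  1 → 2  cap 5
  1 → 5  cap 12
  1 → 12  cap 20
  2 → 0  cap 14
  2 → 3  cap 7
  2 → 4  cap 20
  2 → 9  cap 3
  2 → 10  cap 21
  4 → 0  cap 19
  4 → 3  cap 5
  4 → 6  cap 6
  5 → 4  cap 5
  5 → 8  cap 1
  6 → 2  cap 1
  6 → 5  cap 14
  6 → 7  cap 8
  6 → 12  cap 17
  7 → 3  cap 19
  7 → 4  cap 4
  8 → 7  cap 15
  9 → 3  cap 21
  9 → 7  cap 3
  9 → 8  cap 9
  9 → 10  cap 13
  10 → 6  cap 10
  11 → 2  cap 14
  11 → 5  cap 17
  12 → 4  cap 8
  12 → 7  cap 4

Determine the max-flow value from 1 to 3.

Maximum flow value: 23

augment #1: 1→2→3 bottleneck 5, total now 5
augment #2: 1→5→4→3 bottleneck 5, total now 10
augment #3: 1→12→7→3 bottleneck 4, total now 14
augment #4: 1→5→8→7→3 bottleneck 1, total now 15
augment #5: 1→12→4→6→2→3 bottleneck 1, total now 16
augment #6: 1→12→4→6→7→3 bottleneck 5, total now 21
augment #7: 1→12→4→0→11→2→3 bottleneck 1, total now 22
augment #8: 1→12→4→0→11→2→9→3 bottleneck 1, total now 23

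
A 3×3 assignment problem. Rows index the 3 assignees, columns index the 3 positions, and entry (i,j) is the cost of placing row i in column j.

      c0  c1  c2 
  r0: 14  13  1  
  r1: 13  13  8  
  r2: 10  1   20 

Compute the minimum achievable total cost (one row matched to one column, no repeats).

optimal assignment: row0→col2 (cost 1), row1→col0 (cost 13), row2→col1 (cost 1)
total = 1 + 13 + 1 = 15

Minimum assignment cost: 15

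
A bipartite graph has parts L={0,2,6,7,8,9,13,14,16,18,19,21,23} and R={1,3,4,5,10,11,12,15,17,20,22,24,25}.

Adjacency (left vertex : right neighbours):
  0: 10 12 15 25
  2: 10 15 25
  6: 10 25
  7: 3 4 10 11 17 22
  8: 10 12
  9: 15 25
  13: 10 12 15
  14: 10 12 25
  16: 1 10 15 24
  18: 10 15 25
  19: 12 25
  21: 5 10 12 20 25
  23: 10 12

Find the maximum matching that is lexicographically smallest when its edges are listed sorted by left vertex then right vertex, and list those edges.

Lex-smallest maximum matching: {(0,10), (2,15), (6,25), (7,3), (8,12), (16,1), (21,5)}

|M| = 7 (so the lex-smallest maximum matching has 7 edges)
process left vertices in ascending order; for each, take the smallest-labelled available neighbour that still permits 7 edges overall, or leave it unmatched if none does
lex-smallest matching: {0-10, 2-15, 6-25, 7-3, 8-12, 16-1, 21-5}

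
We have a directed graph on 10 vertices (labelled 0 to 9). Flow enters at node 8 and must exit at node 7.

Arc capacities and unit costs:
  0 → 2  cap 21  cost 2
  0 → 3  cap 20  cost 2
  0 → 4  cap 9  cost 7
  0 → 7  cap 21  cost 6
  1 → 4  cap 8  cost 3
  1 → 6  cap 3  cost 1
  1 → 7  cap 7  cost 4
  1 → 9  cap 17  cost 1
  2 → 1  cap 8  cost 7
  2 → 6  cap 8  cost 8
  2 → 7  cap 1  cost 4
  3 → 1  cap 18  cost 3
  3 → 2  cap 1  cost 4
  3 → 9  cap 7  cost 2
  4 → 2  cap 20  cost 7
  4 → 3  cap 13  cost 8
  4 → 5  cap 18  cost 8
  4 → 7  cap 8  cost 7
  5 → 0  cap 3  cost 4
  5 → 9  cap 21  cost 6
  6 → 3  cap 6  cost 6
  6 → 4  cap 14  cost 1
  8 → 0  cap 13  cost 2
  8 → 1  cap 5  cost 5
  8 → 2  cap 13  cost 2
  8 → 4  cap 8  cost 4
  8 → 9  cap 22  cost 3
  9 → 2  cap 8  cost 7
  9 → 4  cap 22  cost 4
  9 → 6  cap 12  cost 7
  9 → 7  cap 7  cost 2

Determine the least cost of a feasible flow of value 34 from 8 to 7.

shortest-cost path #1: 8→9→7 push 7 @ unit cost 5 (adds 35)
shortest-cost path #2: 8→2→7 push 1 @ unit cost 6 (adds 6)
shortest-cost path #3: 8→0→7 push 13 @ unit cost 8 (adds 104)
shortest-cost path #4: 8→1→7 push 5 @ unit cost 9 (adds 45)
shortest-cost path #5: 8→4→7 push 8 @ unit cost 11 (adds 88)
total cost = 278

Minimum cost for 34 units: 278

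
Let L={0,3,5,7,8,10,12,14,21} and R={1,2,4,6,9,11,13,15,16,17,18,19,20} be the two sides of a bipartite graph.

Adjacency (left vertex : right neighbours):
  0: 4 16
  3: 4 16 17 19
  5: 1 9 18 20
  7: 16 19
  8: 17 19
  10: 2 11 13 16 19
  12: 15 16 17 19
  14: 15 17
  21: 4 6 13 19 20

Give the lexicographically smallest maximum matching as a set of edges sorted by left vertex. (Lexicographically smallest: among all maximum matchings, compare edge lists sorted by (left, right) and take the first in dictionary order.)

|M| = 8 (so the lex-smallest maximum matching has 8 edges)
process left vertices in ascending order; for each, take the smallest-labelled available neighbour that still permits 8 edges overall, or leave it unmatched if none does
lex-smallest matching: {0-4, 3-16, 5-1, 7-19, 8-17, 10-2, 12-15, 21-6}

Lex-smallest maximum matching: {(0,4), (3,16), (5,1), (7,19), (8,17), (10,2), (12,15), (21,6)}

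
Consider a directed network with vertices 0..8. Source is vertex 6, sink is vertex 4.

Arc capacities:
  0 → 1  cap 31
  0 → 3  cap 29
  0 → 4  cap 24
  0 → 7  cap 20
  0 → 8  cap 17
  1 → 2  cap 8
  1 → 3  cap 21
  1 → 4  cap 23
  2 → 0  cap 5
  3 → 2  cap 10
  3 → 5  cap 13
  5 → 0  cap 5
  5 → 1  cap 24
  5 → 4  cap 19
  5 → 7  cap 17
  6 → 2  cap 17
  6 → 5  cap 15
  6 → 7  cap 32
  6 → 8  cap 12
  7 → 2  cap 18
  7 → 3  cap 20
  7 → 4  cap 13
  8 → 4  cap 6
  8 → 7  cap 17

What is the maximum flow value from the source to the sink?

Maximum flow value: 52

augment #1: 6→5→4 bottleneck 15, total now 15
augment #2: 6→7→4 bottleneck 13, total now 28
augment #3: 6→8→4 bottleneck 6, total now 34
augment #4: 6→2→0→4 bottleneck 5, total now 39
augment #5: 6→7→3→5→4 bottleneck 4, total now 43
augment #6: 6→7→3→5→0→4 bottleneck 5, total now 48
augment #7: 6→7→3→5→1→4 bottleneck 4, total now 52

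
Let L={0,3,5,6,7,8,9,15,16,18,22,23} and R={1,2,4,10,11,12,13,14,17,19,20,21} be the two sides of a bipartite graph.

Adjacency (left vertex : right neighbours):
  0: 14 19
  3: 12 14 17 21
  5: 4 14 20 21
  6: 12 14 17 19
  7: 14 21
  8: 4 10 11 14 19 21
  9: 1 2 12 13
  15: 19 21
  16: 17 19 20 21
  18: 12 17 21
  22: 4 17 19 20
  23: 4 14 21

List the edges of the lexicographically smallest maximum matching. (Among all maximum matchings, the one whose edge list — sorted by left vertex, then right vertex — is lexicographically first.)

Lex-smallest maximum matching: {(0,14), (3,12), (5,4), (6,17), (7,21), (8,10), (9,1), (15,19), (16,20)}

|M| = 9 (so the lex-smallest maximum matching has 9 edges)
process left vertices in ascending order; for each, take the smallest-labelled available neighbour that still permits 9 edges overall, or leave it unmatched if none does
lex-smallest matching: {0-14, 3-12, 5-4, 6-17, 7-21, 8-10, 9-1, 15-19, 16-20}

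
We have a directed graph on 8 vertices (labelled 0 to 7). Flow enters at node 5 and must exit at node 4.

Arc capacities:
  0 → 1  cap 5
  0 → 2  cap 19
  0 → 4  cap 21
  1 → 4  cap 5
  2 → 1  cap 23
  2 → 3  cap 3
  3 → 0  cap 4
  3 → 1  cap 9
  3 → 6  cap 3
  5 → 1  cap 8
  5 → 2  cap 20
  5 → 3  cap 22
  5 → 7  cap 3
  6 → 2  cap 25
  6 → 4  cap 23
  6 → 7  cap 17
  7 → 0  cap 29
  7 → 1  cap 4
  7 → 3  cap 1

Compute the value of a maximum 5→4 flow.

augment #1: 5→1→4 bottleneck 5, total now 5
augment #2: 5→3→0→4 bottleneck 4, total now 9
augment #3: 5→3→6→4 bottleneck 3, total now 12
augment #4: 5→7→0→4 bottleneck 3, total now 15

Maximum flow value: 15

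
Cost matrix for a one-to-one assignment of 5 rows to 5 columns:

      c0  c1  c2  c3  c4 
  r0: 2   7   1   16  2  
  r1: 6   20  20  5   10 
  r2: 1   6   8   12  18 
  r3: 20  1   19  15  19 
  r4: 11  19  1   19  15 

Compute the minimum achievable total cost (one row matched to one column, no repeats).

Minimum assignment cost: 10

optimal assignment: row0→col4 (cost 2), row1→col3 (cost 5), row2→col0 (cost 1), row3→col1 (cost 1), row4→col2 (cost 1)
total = 2 + 5 + 1 + 1 + 1 = 10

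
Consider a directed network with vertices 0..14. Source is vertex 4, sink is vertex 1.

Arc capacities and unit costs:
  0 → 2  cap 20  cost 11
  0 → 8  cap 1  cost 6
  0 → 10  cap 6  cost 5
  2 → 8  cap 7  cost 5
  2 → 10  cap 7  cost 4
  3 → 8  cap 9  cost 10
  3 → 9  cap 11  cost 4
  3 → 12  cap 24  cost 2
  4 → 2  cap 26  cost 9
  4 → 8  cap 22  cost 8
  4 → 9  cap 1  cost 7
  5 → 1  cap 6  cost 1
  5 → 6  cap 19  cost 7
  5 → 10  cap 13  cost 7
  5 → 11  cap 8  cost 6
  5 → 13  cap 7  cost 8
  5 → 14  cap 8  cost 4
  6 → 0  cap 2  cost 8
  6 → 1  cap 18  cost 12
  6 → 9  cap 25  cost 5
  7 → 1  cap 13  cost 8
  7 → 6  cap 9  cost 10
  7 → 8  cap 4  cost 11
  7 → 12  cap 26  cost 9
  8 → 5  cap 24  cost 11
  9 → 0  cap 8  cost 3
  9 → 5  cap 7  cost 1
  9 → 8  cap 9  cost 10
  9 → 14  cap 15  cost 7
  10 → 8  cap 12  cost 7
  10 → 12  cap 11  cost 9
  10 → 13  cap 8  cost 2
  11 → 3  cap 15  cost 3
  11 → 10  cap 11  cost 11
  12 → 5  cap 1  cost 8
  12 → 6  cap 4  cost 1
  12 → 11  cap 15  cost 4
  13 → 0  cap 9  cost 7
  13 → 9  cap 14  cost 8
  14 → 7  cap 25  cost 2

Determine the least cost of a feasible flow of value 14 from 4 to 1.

shortest-cost path #1: 4→9→5→1 push 1 @ unit cost 9 (adds 9)
shortest-cost path #2: 4→8→5→1 push 5 @ unit cost 20 (adds 100)
shortest-cost path #3: 4→8→5→14→7→1 push 8 @ unit cost 33 (adds 264)
total cost = 373

Minimum cost for 14 units: 373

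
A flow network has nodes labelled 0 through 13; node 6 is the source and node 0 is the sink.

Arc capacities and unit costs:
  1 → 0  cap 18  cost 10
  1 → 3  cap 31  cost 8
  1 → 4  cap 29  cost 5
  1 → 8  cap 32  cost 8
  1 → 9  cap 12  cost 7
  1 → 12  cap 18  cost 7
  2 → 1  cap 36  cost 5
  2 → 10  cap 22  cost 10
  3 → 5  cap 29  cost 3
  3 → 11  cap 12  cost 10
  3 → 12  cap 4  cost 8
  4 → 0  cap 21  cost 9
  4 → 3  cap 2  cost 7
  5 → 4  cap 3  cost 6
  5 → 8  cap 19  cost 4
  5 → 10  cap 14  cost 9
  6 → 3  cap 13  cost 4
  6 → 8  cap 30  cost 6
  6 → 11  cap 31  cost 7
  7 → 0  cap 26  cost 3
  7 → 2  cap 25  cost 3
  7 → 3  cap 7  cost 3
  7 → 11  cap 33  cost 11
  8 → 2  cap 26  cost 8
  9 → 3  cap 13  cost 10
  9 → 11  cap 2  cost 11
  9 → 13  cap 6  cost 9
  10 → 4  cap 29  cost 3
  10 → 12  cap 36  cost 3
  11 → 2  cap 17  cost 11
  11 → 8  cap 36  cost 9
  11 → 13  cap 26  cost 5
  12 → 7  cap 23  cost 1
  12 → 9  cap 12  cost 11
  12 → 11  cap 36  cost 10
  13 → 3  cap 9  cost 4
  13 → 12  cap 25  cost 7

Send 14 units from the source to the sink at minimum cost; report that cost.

shortest-cost path #1: 6→3→12→7→0 push 4 @ unit cost 16 (adds 64)
shortest-cost path #2: 6→3→5→4→0 push 3 @ unit cost 22 (adds 66)
shortest-cost path #3: 6→11→13→12→7→0 push 7 @ unit cost 23 (adds 161)
total cost = 291

Minimum cost for 14 units: 291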